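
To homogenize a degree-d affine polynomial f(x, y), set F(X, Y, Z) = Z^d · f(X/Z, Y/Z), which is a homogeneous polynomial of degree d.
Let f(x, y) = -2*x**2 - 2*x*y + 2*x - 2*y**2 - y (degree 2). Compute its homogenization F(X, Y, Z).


F(X, Y, Z) = -2*X**2 - 2*X*Y + 2*X*Z - 2*Y**2 - Y*Z

deg(f) = 2.
Substitute x = X/Z, y = Y/Z into f, then multiply by Z^2.
  monomial -2·x^2·y^0 ↦ -2·X^2·Y^0·Z^0.
  monomial -2·x^1·y^1 ↦ -2·X^1·Y^1·Z^0.
  monomial 2·x^1·y^0 ↦ 2·X^1·Y^0·Z^1.
  monomial -2·x^0·y^2 ↦ -2·X^0·Y^2·Z^0.
  monomial -1·x^0·y^1 ↦ -1·X^0·Y^1·Z^1.
Collecting: F(X, Y, Z) = -2*X**2 - 2*X*Y + 2*X*Z - 2*Y**2 - Y*Z.


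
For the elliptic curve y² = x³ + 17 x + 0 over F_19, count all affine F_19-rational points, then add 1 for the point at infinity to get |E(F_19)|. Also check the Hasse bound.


Affine points = {(0, 0), (2, 2), (2, 17), (5, 1), (5, 18), (7, 5), (7, 14), (10, 7), (10, 12), (11, 6), (11, 13), (13, 9), (13, 10), (15, 1), (15, 18), (16, 6), (16, 13), (18, 1), (18, 18)}; affine count = 19; |E(F_19)| = 20.

Discriminant check: Δ ∝ 4a³ + 27b² = 4·17³ + 27·0² = 4·4913 + 27·0 ≡ 6 (mod 19). Nonzero ⇒ E is nonsingular.
For each x ∈ F_19, compute rhs = x³ + 17·x + 0 mod 19, then count y ∈ F_19 with y² ≡ rhs.
  x = 0: rhs = 0, matching y values: 0 (1 points).
  x = 1: rhs = 18, matching y values: none (0 points).
  x = 2: rhs = 4, matching y values: 2, 17 (2 points).
  x = 3: rhs = 2, matching y values: none (0 points).
  x = 4: rhs = 18, matching y values: none (0 points).
  x = 5: rhs = 1, matching y values: 1, 18 (2 points).
  x = 6: rhs = 14, matching y values: none (0 points).
  x = 7: rhs = 6, matching y values: 5, 14 (2 points).
  x = 8: rhs = 2, matching y values: none (0 points).
  x = 9: rhs = 8, matching y values: none (0 points).
  x = 10: rhs = 11, matching y values: 7, 12 (2 points).
  x = 11: rhs = 17, matching y values: 6, 13 (2 points).
  x = 12: rhs = 13, matching y values: none (0 points).
  x = 13: rhs = 5, matching y values: 9, 10 (2 points).
  x = 14: rhs = 18, matching y values: none (0 points).
  x = 15: rhs = 1, matching y values: 1, 18 (2 points).
  x = 16: rhs = 17, matching y values: 6, 13 (2 points).
  x = 17: rhs = 15, matching y values: none (0 points).
  x = 18: rhs = 1, matching y values: 1, 18 (2 points).
Total affine count: 19.
Full point count |E(F_19)| = 19 + 1 = 20.
Hasse bound: |20 − (19+1)| = |0| = 0 ≤ 2√19 ≈ 8.7178 ✓.


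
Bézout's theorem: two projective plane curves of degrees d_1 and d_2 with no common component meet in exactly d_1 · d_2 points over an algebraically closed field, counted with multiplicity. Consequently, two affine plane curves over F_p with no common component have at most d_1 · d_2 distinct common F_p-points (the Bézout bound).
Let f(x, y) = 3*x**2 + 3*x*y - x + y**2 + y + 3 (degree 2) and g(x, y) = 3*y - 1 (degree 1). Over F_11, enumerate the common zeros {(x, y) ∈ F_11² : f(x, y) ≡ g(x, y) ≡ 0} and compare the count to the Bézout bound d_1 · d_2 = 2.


Common zeros: ∅; count = 0; Bézout bound = 2.

deg(f) = 2, deg(g) = 1, so Bézout bound = 2.
Scan x ∈ F_11. For each x, list the y ∈ F_11 with f(x, y) ≡ 0 and those with g(x, y) ≡ 0 (mod 11); the common zeros in that column are the intersection.
  x = 0: f ≡ 0 at y ∈ {5}; g ≡ 0 at y ∈ {4}; common: ∅.
  x = 1: f ≡ 0 at y ∈ ∅; g ≡ 0 at y ∈ {4}; common: ∅.
  x = 2: f ≡ 0 at y ∈ ∅; g ≡ 0 at y ∈ {4}; common: ∅.
  x = 3: f ≡ 0 at y ∈ {3, 9}; g ≡ 0 at y ∈ {4}; common: ∅.
  x = 4: f ≡ 0 at y ∈ {2, 7}; g ≡ 0 at y ∈ {4}; common: ∅.
  x = 5: f ≡ 0 at y ∈ ∅; g ≡ 0 at y ∈ {4}; common: ∅.
  x = 6: f ≡ 0 at y ∈ ∅; g ≡ 0 at y ∈ {4}; common: ∅.
  x = 7: f ≡ 0 at y ∈ {0}; g ≡ 0 at y ∈ {4}; common: ∅.
  x = 8: f ≡ 0 at y ∈ {0, 8}; g ≡ 0 at y ∈ {4}; common: ∅.
  x = 9: f ≡ 0 at y ∈ {2, 3}; g ≡ 0 at y ∈ {4}; common: ∅.
  x = 10: f ≡ 0 at y ∈ {5, 8}; g ≡ 0 at y ∈ {4}; common: ∅.
Collecting: common zeros = ∅, so the count is 0.
Comparison with the Bézout bound: 0 ≤ 2 = deg(f)·deg(g), as expected for curves with no common component (the affine F_11-count falls short of the bound because intersections may lie at infinity, over extension fields, or carry multiplicity).


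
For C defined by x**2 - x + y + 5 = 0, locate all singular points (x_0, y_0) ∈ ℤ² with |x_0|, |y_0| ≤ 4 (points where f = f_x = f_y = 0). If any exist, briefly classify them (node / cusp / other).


No singular points in the scanned grid; C is smooth there.

Compute partial derivatives:
  f_x = 2*x - 1.
  f_y = 1.
f_y = 1 is a nonzero constant, so f_y never vanishes: no point (x, y) can satisfy f = f_x = f_y = 0. In particular no (x, y) ∈ {−4, ..., 4}² is singular; the curve is smooth.


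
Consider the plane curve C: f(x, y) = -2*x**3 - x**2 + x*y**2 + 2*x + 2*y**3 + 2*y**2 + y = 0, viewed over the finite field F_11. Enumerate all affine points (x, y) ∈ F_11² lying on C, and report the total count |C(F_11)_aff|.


Affine F_11-points: {(0, 0), (2, 3), (3, 6), (3, 9), (3, 10), (5, 5), (6, 10), (7, 3), (7, 10), (9, 1), (10, 6)}; count = 11.

For each of the 121 pairs (x, y) ∈ F_11², evaluate f(x, y) mod 11. Record the zeros.
  x = 0: [0↦0, 1↦5, 2↦4, 3↦9, 4↦10, 5↦8, 6↦4, 7↦10, 8↦5, 9↦1, 10↦10]  zeros at y ∈ {0}
  x = 1: [0↦10, 1↦5, 2↦7, 3↦6, 4↦3, 5↦10, 6↦6, 7↦3, 8↦2, 9↦4, 10↦10]  zeros at y ∈ ∅
  x = 2: [0↦6, 1↦2, 2↦7, 3↦0, 4↦4, 5↦9, 6↦5, 7↦4, 8↦7, 9↦4, 10↦7]  zeros at y ∈ {3}
  x = 3: [0↦9, 1↦6, 2↦3, 3↦1, 4↦1, 5↦4, 6↦0, 7↦1, 8↦8, 9↦0, 10↦0]  zeros at y ∈ {6, 9, 10}
  x = 4: [0↦7, 1↦5, 2↦5, 3↦8, 4↦4, 5↦5, 6↦1, 7↦4, 8↦4, 9↦2, 10↦10]  zeros at y ∈ ∅
  x = 5: [0↦10, 1↦9, 2↦1, 3↦9, 4↦1, 5↦0, 6↦7, 7↦1, 8↦5, 9↦9, 10↦3]  zeros at y ∈ {5}
  x = 6: [0↦6, 1↦6, 2↦1, 3↦3, 4↦2, 5↦10, 6↦6, 7↦2, 8↦10, 9↦9, 10↦0]  zeros at y ∈ {10}
  x = 7: [0↦5, 1↦6, 2↦4, 3↦0, 4↦6, 5↦1, 6↦8, 7↦6, 8↦7, 9↦1, 10↦0]  zeros at y ∈ {3, 10}
  x = 8: [0↦6, 1↦8, 2↦9, 3↦10, 4↦1, 5↦5, 6↦1, 7↦1, 8↦6, 9↦6, 10↦2]  zeros at y ∈ ∅
  x = 9: [0↦8, 1↦0, 2↦4, 3↦10, 4↦8, 5↦10, 6↦6, 7↦8, 8↦6, 9↦1, 10↦5]  zeros at y ∈ {1}
  x = 10: [0↦10, 1↦3, 2↦10, 3↦10, 4↦4, 5↦4, 6↦0, 7↦4, 8↦6, 9↦7, 10↦8]  zeros at y ∈ {6}
Collecting zeros: affine points = {(0, 0), (2, 3), (3, 6), (3, 9), (3, 10), (5, 5), (6, 10), (7, 3), (7, 10), (9, 1), (10, 6)}.
Total count |C(F_11)_aff| = 11.


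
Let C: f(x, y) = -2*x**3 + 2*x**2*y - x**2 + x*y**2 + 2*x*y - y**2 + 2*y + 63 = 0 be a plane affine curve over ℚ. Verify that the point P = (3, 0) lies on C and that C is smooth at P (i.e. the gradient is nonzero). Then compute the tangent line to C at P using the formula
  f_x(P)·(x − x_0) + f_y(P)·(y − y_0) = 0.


Tangent line at P: -60*x + 26*y + 180 = 0.

Step 1: f(3, 0) = 0, so P lies on C.
Step 2: partial derivatives
  f_x(x, y) = -6*x**2 + 4*x*y - 2*x + y**2 + 2*y, f_y(x, y) = 2*x**2 + 2*x*y + 2*x - 2*y + 2.
  f_x(P) = -60, f_y(P) = 26 (gradient nonzero, so P is smooth).
Step 3: tangent line at P: -60·(x − 3) + 26·(y − 0) = 0.
Expanding: -60*x + 26*y + 180 = 0.


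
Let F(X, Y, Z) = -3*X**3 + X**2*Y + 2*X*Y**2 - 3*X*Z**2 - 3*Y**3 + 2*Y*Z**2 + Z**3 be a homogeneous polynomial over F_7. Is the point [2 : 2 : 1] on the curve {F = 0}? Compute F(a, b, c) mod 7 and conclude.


F(2,2,1) ≡ 3 (mod 7); P is NOT on the curve.

Evaluate F(2, 2, 1) term-by-term (mod 7).
  -3*X**3 ↦ -3·8·1·1 = -24
  X**2*Y ↦ 1·4·2·1 = 8
  2*X*Y**2 ↦ 2·2·4·1 = 16
  -3*X*Z**2 ↦ -3·2·1·1 = -6
  -3*Y**3 ↦ -3·1·8·1 = -24
  2*Y*Z**2 ↦ 2·1·2·1 = 4
  Z**3 ↦ 1·1·1·1 = 1
Sum: F(2, 2, 1) = (-24) + (8) + (16) + (-6) + (-24) + (4) + (1) = -25.
Reducing mod 7: -25 ≡ 3 (mod 7).
Since F(a, b, c) ≡ 3 ≠ 0 (mod 7), P does NOT lie on the curve.


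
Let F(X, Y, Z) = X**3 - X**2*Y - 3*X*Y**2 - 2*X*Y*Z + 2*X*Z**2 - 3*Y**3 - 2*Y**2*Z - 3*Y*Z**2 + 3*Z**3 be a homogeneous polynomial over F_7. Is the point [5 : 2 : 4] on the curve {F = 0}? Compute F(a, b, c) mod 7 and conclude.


F(5,2,4) ≡ 2 (mod 7); P is NOT on the curve.

Evaluate F(5, 2, 4) term-by-term (mod 7).
  X**3 ↦ 1·125·1·1 = 125
  -X**2*Y ↦ -1·25·2·1 = -50
  -3*X*Y**2 ↦ -3·5·4·1 = -60
  -2*X*Y*Z ↦ -2·5·2·4 = -80
  2*X*Z**2 ↦ 2·5·1·16 = 160
  -3*Y**3 ↦ -3·1·8·1 = -24
  -2*Y**2*Z ↦ -2·1·4·4 = -32
  -3*Y*Z**2 ↦ -3·1·2·16 = -96
  3*Z**3 ↦ 3·1·1·64 = 192
Sum: F(5, 2, 4) = (125) + (-50) + (-60) + (-80) + (160) + (-24) + (-32) + (-96) + (192) = 135.
Reducing mod 7: 135 ≡ 2 (mod 7).
Since F(a, b, c) ≡ 2 ≠ 0 (mod 7), P does NOT lie on the curve.


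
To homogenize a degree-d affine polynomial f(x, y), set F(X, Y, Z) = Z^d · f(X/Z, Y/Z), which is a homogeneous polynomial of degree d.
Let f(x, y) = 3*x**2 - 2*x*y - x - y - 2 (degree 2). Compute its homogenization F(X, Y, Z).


F(X, Y, Z) = 3*X**2 - 2*X*Y - X*Z - Y*Z - 2*Z**2

deg(f) = 2.
Substitute x = X/Z, y = Y/Z into f, then multiply by Z^2.
  monomial 3·x^2·y^0 ↦ 3·X^2·Y^0·Z^0.
  monomial -2·x^1·y^1 ↦ -2·X^1·Y^1·Z^0.
  monomial -1·x^1·y^0 ↦ -1·X^1·Y^0·Z^1.
  monomial -1·x^0·y^1 ↦ -1·X^0·Y^1·Z^1.
  monomial -2·x^0·y^0 ↦ -2·X^0·Y^0·Z^2.
Collecting: F(X, Y, Z) = 3*X**2 - 2*X*Y - X*Z - Y*Z - 2*Z**2.


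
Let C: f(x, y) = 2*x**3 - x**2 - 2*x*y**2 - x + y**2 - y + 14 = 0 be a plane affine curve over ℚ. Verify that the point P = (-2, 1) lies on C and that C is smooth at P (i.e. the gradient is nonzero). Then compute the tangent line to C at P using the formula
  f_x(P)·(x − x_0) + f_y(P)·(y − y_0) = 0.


Tangent line at P: 25*x + 9*y + 41 = 0.

Step 1: f(-2, 1) = 0, so P lies on C.
Step 2: partial derivatives
  f_x(x, y) = 6*x**2 - 2*x - 2*y**2 - 1, f_y(x, y) = -4*x*y + 2*y - 1.
  f_x(P) = 25, f_y(P) = 9 (gradient nonzero, so P is smooth).
Step 3: tangent line at P: 25·(x − -2) + 9·(y − 1) = 0.
Expanding: 25*x + 9*y + 41 = 0.


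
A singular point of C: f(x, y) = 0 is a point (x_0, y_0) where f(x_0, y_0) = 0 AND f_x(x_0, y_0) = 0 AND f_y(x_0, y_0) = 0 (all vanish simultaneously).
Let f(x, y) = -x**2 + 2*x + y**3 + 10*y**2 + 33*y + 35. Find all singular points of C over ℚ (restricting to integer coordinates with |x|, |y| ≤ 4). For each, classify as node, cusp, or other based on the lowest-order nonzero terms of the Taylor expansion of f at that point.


Singular points: {(1, -3)}; classification: node.

Compute partial derivatives:
  f_x = 2 - 2*x.
  f_y = 3*y**2 + 20*y + 33.
Scan x_0 ∈ {−4, ..., 4}. For each x_0, f_y(x_0, y) is a polynomial in y; find its integer roots y ∈ {−4, ..., 4}, then test f_x and f at those candidates.
  x = -4: f_y(-4, y) = 3*y**2 + 20*y + 33; vanishes at y ∈ {-3}. (-4, -3): f_x = 10 ≠ 0.
  x = -3: f_y(-3, y) = 3*y**2 + 20*y + 33; vanishes at y ∈ {-3}. (-3, -3): f_x = 8 ≠ 0.
  x = -2: f_y(-2, y) = 3*y**2 + 20*y + 33; vanishes at y ∈ {-3}. (-2, -3): f_x = 6 ≠ 0.
  x = -1: f_y(-1, y) = 3*y**2 + 20*y + 33; vanishes at y ∈ {-3}. (-1, -3): f_x = 4 ≠ 0.
  x = 0: f_y(0, y) = 3*y**2 + 20*y + 33; vanishes at y ∈ {-3}. (0, -3): f_x = 2 ≠ 0.
  x = 1: f_y(1, y) = 3*y**2 + 20*y + 33; vanishes at y ∈ {-3}. (1, -3): f_x = 0, f = 0 — SINGULAR.
  x = 2: f_y(2, y) = 3*y**2 + 20*y + 33; vanishes at y ∈ {-3}. (2, -3): f_x = -2 ≠ 0.
  x = 3: f_y(3, y) = 3*y**2 + 20*y + 33; vanishes at y ∈ {-3}. (3, -3): f_x = -4 ≠ 0.
  x = 4: f_y(4, y) = 3*y**2 + 20*y + 33; vanishes at y ∈ {-3}. (4, -3): f_x = -6 ≠ 0.
Only singular point on the grid: (1, -3).
Classify: substitute x = 1 + u, y = -3 + v and expand: f = -u**2 + v**3 + v**2.
No constant or linear terms (consistent with a singular point). Quadratic part: -u**2 + v**2. Cubic part: v**3.
The quadratic part v**2 - u**2 = (v − u)(v + u) splits into two distinct linear factors, so there are two distinct tangent lines y − -3 = ±(x − 1) — this is a node (ordinary double point).
Classification: node.


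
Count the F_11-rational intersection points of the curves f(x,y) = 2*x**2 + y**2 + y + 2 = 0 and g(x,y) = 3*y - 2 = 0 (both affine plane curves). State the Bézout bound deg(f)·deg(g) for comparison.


Common zeros: ∅; count = 0; Bézout bound = 2.

deg(f) = 2, deg(g) = 1, so Bézout bound = 2.
Scan x ∈ F_11. For each x, list the y ∈ F_11 with f(x, y) ≡ 0 and those with g(x, y) ≡ 0 (mod 11); the common zeros in that column are the intersection.
  x = 0: f ≡ 0 at y ∈ {4, 6}; g ≡ 0 at y ∈ {8}; common: ∅.
  x = 1: f ≡ 0 at y ∈ ∅; g ≡ 0 at y ∈ {8}; common: ∅.
  x = 2: f ≡ 0 at y ∈ {3, 7}; g ≡ 0 at y ∈ {8}; common: ∅.
  x = 3: f ≡ 0 at y ∈ {1, 9}; g ≡ 0 at y ∈ {8}; common: ∅.
  x = 4: f ≡ 0 at y ∈ ∅; g ≡ 0 at y ∈ {8}; common: ∅.
  x = 5: f ≡ 0 at y ∈ ∅; g ≡ 0 at y ∈ {8}; common: ∅.
  x = 6: f ≡ 0 at y ∈ ∅; g ≡ 0 at y ∈ {8}; common: ∅.
  x = 7: f ≡ 0 at y ∈ ∅; g ≡ 0 at y ∈ {8}; common: ∅.
  x = 8: f ≡ 0 at y ∈ {1, 9}; g ≡ 0 at y ∈ {8}; common: ∅.
  x = 9: f ≡ 0 at y ∈ {3, 7}; g ≡ 0 at y ∈ {8}; common: ∅.
  x = 10: f ≡ 0 at y ∈ ∅; g ≡ 0 at y ∈ {8}; common: ∅.
Collecting: common zeros = ∅, so the count is 0.
Comparison with the Bézout bound: 0 ≤ 2 = deg(f)·deg(g), as expected for curves with no common component (the affine F_11-count falls short of the bound because intersections may lie at infinity, over extension fields, or carry multiplicity).


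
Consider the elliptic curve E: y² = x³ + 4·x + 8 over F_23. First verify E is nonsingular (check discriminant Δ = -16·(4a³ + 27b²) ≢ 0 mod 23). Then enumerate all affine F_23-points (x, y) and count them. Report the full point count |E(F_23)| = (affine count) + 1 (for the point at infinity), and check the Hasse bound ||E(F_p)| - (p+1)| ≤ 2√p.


Affine points = {(0, 10), (0, 13), (1, 6), (1, 17), (2, 1), (2, 22), (3, 1), (3, 22), (6, 8), (6, 15), (8, 0), (10, 6), (10, 17), (11, 7), (11, 16), (12, 6), (12, 17), (13, 7), (13, 16), (14, 5), (14, 18), (15, 4), (15, 19), (18, 1), (18, 22), (22, 7), (22, 16)}; affine count = 27; |E(F_23)| = 28.

Discriminant check: Δ ∝ 4a³ + 27b² = 4·4³ + 27·8² = 4·64 + 27·64 ≡ 6 (mod 23). Nonzero ⇒ E is nonsingular.
For each x ∈ F_23, compute rhs = x³ + 4·x + 8 mod 23, then count y ∈ F_23 with y² ≡ rhs.
  x = 0: rhs = 8, matching y values: 10, 13 (2 points).
  x = 1: rhs = 13, matching y values: 6, 17 (2 points).
  x = 2: rhs = 1, matching y values: 1, 22 (2 points).
  x = 3: rhs = 1, matching y values: 1, 22 (2 points).
  x = 4: rhs = 19, matching y values: none (0 points).
  x = 5: rhs = 15, matching y values: none (0 points).
  x = 6: rhs = 18, matching y values: 8, 15 (2 points).
  x = 7: rhs = 11, matching y values: none (0 points).
  x = 8: rhs = 0, matching y values: 0 (1 points).
  x = 9: rhs = 14, matching y values: none (0 points).
  x = 10: rhs = 13, matching y values: 6, 17 (2 points).
  x = 11: rhs = 3, matching y values: 7, 16 (2 points).
  x = 12: rhs = 13, matching y values: 6, 17 (2 points).
  x = 13: rhs = 3, matching y values: 7, 16 (2 points).
  x = 14: rhs = 2, matching y values: 5, 18 (2 points).
  x = 15: rhs = 16, matching y values: 4, 19 (2 points).
  x = 16: rhs = 5, matching y values: none (0 points).
  x = 17: rhs = 21, matching y values: none (0 points).
  x = 18: rhs = 1, matching y values: 1, 22 (2 points).
  x = 19: rhs = 20, matching y values: none (0 points).
  x = 20: rhs = 15, matching y values: none (0 points).
  x = 21: rhs = 15, matching y values: none (0 points).
  x = 22: rhs = 3, matching y values: 7, 16 (2 points).
Total affine count: 27.
Full point count |E(F_23)| = 27 + 1 = 28.
Hasse bound: |28 − (23+1)| = |4| = 4 ≤ 2√23 ≈ 9.5917 ✓.


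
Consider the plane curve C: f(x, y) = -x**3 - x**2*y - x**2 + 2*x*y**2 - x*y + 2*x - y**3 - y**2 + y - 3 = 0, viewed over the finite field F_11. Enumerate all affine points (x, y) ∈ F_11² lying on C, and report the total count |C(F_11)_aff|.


Affine F_11-points: {(1, 4), (1, 9), (1, 10), (2, 0), (2, 7), (3, 0), (3, 5), (4, 1), (5, 0), (5, 3), (5, 6), (8, 4), (9, 2), (10, 9)}; count = 14.

For each of the 121 pairs (x, y) ∈ F_11², evaluate f(x, y) mod 11. Record the zeros.
  x = 0: [0↦8, 1↦7, 2↦9, 3↦8, 4↦9, 5↦6, 6↦4, 7↦8, 8↦1, 9↦10, 10↦7]  zeros at y ∈ ∅
  x = 1: [0↦8, 1↦7, 2↦2, 3↦9, 4↦0, 5↦2, 6↦9, 7↦4, 8↦3, 9↦0, 10↦0]  zeros at y ∈ {4, 9, 10}
  x = 2: [0↦0, 1↦8, 2↦5, 3↦7, 4↦8, 5↦2, 6↦5, 7↦0, 8↦3, 9↦8, 10↦9]  zeros at y ∈ {0, 7}
  x = 3: [0↦0, 1↦4, 2↦1, 3↦7, 4↦5, 5↦0, 6↦8, 7↦1, 8↦6, 9↦6, 10↦6]  zeros at y ∈ {0, 5}
  x = 4: [0↦2, 1↦0, 2↦6, 3↦3, 4↦7, 5↦1, 6↦1, 7↦1, 8↦6, 9↦10, 10↦7]  zeros at y ∈ {1}
  x = 5: [0↦0, 1↦1, 2↦3, 3↦0, 4↦8, 5↦10, 6↦0, 7↦5, 8↦8, 9↦3, 10↦6]  zeros at y ∈ {0, 3, 6}
  x = 6: [0↦10, 1↦1, 2↦8, 3↦3, 4↦2, 5↦10, 6↦10, 7↦7, 8↦6, 9↦1, 10↦8]  zeros at y ∈ ∅
  x = 7: [0↦4, 1↦5, 2↦4, 3↦6, 4↦5, 5↦6, 6↦3, 7↦1, 8↦5, 9↦9, 10↦7]  zeros at y ∈ ∅
  x = 8: [0↦9, 1↦7, 2↦7, 3↦3, 4↦0, 5↦3, 6↦6, 7↦3, 8↦10, 9↦10, 10↦8]  zeros at y ∈ {4}
  x = 9: [0↦8, 1↦1, 2↦0, 3↦10, 4↦3, 5↦6, 6↦2, 7↦7, 8↦4, 9↦9, 10↦5]  zeros at y ∈ {2}
  x = 10: [0↦6, 1↦3, 2↦10, 3↦10, 4↦8, 5↦9, 6↦7, 7↦7, 8↦3, 9↦0, 10↦3]  zeros at y ∈ {9}
Collecting zeros: affine points = {(1, 4), (1, 9), (1, 10), (2, 0), (2, 7), (3, 0), (3, 5), (4, 1), (5, 0), (5, 3), (5, 6), (8, 4), (9, 2), (10, 9)}.
Total count |C(F_11)_aff| = 14.


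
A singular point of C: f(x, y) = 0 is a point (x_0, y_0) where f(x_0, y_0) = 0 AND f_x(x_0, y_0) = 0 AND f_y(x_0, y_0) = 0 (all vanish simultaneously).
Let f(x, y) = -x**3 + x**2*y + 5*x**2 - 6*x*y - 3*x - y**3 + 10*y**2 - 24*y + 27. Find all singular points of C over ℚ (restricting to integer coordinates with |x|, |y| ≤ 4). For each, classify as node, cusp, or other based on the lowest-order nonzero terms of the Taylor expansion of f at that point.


Singular points: {(3, 3)}; classification: node.

Compute partial derivatives:
  f_x = -3*x**2 + 2*x*y + 10*x - 6*y - 3.
  f_y = x**2 - 6*x - 3*y**2 + 20*y - 24.
Scan x_0 ∈ {−4, ..., 4}. For each x_0, f_y(x_0, y) is a polynomial in y; find its integer roots y ∈ {−4, ..., 4}, then test f_x and f at those candidates.
  x = -4: f_y(-4, y) = -3*y**2 + 20*y + 16; no integer root y with |y| ≤ 4.
  x = -3: f_y(-3, y) = -3*y**2 + 20*y + 3; no integer root y with |y| ≤ 4.
  x = -2: f_y(-2, y) = -3*y**2 + 20*y - 8; no integer root y with |y| ≤ 4.
  x = -1: f_y(-1, y) = -3*y**2 + 20*y - 17; vanishes at y ∈ {1}. (-1, 1): f_x = -24 ≠ 0.
  x = 0: f_y(0, y) = -3*y**2 + 20*y - 24; no integer root y with |y| ≤ 4.
  x = 1: f_y(1, y) = -3*y**2 + 20*y - 29; no integer root y with |y| ≤ 4.
  x = 2: f_y(2, y) = -3*y**2 + 20*y - 32; vanishes at y ∈ {4}. (2, 4): f_x = -3 ≠ 0.
  x = 3: f_y(3, y) = -3*y**2 + 20*y - 33; vanishes at y ∈ {3}. (3, 3): f_x = 0, f = 0 — SINGULAR.
  x = 4: f_y(4, y) = -3*y**2 + 20*y - 32; vanishes at y ∈ {4}. (4, 4): f_x = -3 ≠ 0.
Only singular point on the grid: (3, 3).
Classify: substitute x = 3 + u, y = 3 + v and expand: f = -u**3 + u**2*v - u**2 - v**3 + v**2.
No constant or linear terms (consistent with a singular point). Quadratic part: -u**2 + v**2. Cubic part: -u**3 + u**2*v - v**3.
The quadratic part v**2 - u**2 = (v − u)(v + u) splits into two distinct linear factors, so there are two distinct tangent lines y − 3 = ±(x − 3) — this is a node (ordinary double point).
Classification: node.


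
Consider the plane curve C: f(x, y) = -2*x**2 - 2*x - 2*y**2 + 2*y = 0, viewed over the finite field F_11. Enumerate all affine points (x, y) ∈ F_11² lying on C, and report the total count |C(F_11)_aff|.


Affine F_11-points: {(0, 0), (0, 1), (1, 5), (1, 7), (4, 2), (4, 10), (6, 2), (6, 10), (9, 5), (9, 7), (10, 0), (10, 1)}; count = 12.

For each of the 121 pairs (x, y) ∈ F_11², evaluate f(x, y) mod 11. Record the zeros.
  x = 0: [0↦0, 1↦0, 2↦7, 3↦10, 4↦9, 5↦4, 6↦6, 7↦4, 8↦9, 9↦10, 10↦7]  zeros at y ∈ {0, 1}
  x = 1: [0↦7, 1↦7, 2↦3, 3↦6, 4↦5, 5↦0, 6↦2, 7↦0, 8↦5, 9↦6, 10↦3]  zeros at y ∈ {5, 7}
  x = 2: [0↦10, 1↦10, 2↦6, 3↦9, 4↦8, 5↦3, 6↦5, 7↦3, 8↦8, 9↦9, 10↦6]  zeros at y ∈ ∅
  x = 3: [0↦9, 1↦9, 2↦5, 3↦8, 4↦7, 5↦2, 6↦4, 7↦2, 8↦7, 9↦8, 10↦5]  zeros at y ∈ ∅
  x = 4: [0↦4, 1↦4, 2↦0, 3↦3, 4↦2, 5↦8, 6↦10, 7↦8, 8↦2, 9↦3, 10↦0]  zeros at y ∈ {2, 10}
  x = 5: [0↦6, 1↦6, 2↦2, 3↦5, 4↦4, 5↦10, 6↦1, 7↦10, 8↦4, 9↦5, 10↦2]  zeros at y ∈ ∅
  x = 6: [0↦4, 1↦4, 2↦0, 3↦3, 4↦2, 5↦8, 6↦10, 7↦8, 8↦2, 9↦3, 10↦0]  zeros at y ∈ {2, 10}
  x = 7: [0↦9, 1↦9, 2↦5, 3↦8, 4↦7, 5↦2, 6↦4, 7↦2, 8↦7, 9↦8, 10↦5]  zeros at y ∈ ∅
  x = 8: [0↦10, 1↦10, 2↦6, 3↦9, 4↦8, 5↦3, 6↦5, 7↦3, 8↦8, 9↦9, 10↦6]  zeros at y ∈ ∅
  x = 9: [0↦7, 1↦7, 2↦3, 3↦6, 4↦5, 5↦0, 6↦2, 7↦0, 8↦5, 9↦6, 10↦3]  zeros at y ∈ {5, 7}
  x = 10: [0↦0, 1↦0, 2↦7, 3↦10, 4↦9, 5↦4, 6↦6, 7↦4, 8↦9, 9↦10, 10↦7]  zeros at y ∈ {0, 1}
Collecting zeros: affine points = {(0, 0), (0, 1), (1, 5), (1, 7), (4, 2), (4, 10), (6, 2), (6, 10), (9, 5), (9, 7), (10, 0), (10, 1)}.
Total count |C(F_11)_aff| = 12.


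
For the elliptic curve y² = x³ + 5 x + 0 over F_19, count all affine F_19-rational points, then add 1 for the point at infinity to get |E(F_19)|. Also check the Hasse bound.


Affine points = {(0, 0), (1, 5), (1, 14), (3, 2), (3, 17), (5, 6), (5, 13), (7, 6), (7, 13), (8, 1), (8, 18), (10, 9), (10, 10), (13, 1), (13, 18), (15, 7), (15, 12), (17, 1), (17, 18)}; affine count = 19; |E(F_19)| = 20.

Discriminant check: Δ ∝ 4a³ + 27b² = 4·5³ + 27·0² = 4·125 + 27·0 ≡ 6 (mod 19). Nonzero ⇒ E is nonsingular.
For each x ∈ F_19, compute rhs = x³ + 5·x + 0 mod 19, then count y ∈ F_19 with y² ≡ rhs.
  x = 0: rhs = 0, matching y values: 0 (1 points).
  x = 1: rhs = 6, matching y values: 5, 14 (2 points).
  x = 2: rhs = 18, matching y values: none (0 points).
  x = 3: rhs = 4, matching y values: 2, 17 (2 points).
  x = 4: rhs = 8, matching y values: none (0 points).
  x = 5: rhs = 17, matching y values: 6, 13 (2 points).
  x = 6: rhs = 18, matching y values: none (0 points).
  x = 7: rhs = 17, matching y values: 6, 13 (2 points).
  x = 8: rhs = 1, matching y values: 1, 18 (2 points).
  x = 9: rhs = 14, matching y values: none (0 points).
  x = 10: rhs = 5, matching y values: 9, 10 (2 points).
  x = 11: rhs = 18, matching y values: none (0 points).
  x = 12: rhs = 2, matching y values: none (0 points).
  x = 13: rhs = 1, matching y values: 1, 18 (2 points).
  x = 14: rhs = 2, matching y values: none (0 points).
  x = 15: rhs = 11, matching y values: 7, 12 (2 points).
  x = 16: rhs = 15, matching y values: none (0 points).
  x = 17: rhs = 1, matching y values: 1, 18 (2 points).
  x = 18: rhs = 13, matching y values: none (0 points).
Total affine count: 19.
Full point count |E(F_19)| = 19 + 1 = 20.
Hasse bound: |20 − (19+1)| = |0| = 0 ≤ 2√19 ≈ 8.7178 ✓.


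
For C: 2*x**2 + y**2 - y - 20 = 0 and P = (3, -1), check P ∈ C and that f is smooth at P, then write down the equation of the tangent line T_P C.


Tangent line at P: 12*x - 3*y - 39 = 0.

Step 1: f(3, -1) = 0, so P lies on C.
Step 2: partial derivatives
  f_x(x, y) = 4*x, f_y(x, y) = 2*y - 1.
  f_x(P) = 12, f_y(P) = -3 (gradient nonzero, so P is smooth).
Step 3: tangent line at P: 12·(x − 3) + -3·(y − -1) = 0.
Expanding: 12*x - 3*y - 39 = 0.


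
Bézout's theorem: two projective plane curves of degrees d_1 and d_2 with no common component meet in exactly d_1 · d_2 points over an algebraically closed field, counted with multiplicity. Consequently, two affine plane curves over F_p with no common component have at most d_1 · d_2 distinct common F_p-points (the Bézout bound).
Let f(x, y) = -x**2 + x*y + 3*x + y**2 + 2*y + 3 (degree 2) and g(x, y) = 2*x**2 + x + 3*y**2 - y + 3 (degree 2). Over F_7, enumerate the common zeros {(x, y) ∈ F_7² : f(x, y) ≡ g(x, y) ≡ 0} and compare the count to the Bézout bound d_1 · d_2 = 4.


Common zeros: ∅; count = 0; Bézout bound = 4.

deg(f) = 2, deg(g) = 2, so Bézout bound = 4.
Scan x ∈ F_7. For each x, list the y ∈ F_7 with f(x, y) ≡ 0 and those with g(x, y) ≡ 0 (mod 7); the common zeros in that column are the intersection.
  x = 0: f ≡ 0 at y ∈ ∅; g ≡ 0 at y ∈ {6}; common: ∅.
  x = 1: f ≡ 0 at y ∈ ∅; g ≡ 0 at y ∈ ∅; common: ∅.
  x = 2: f ≡ 0 at y ∈ ∅; g ≡ 0 at y ∈ ∅; common: ∅.
  x = 3: f ≡ 0 at y ∈ ∅; g ≡ 0 at y ∈ {6}; common: ∅.
  x = 4: f ≡ 0 at y ∈ ∅; g ≡ 0 at y ∈ {2, 3}; common: ∅.
  x = 5: f ≡ 0 at y ∈ {0}; g ≡ 0 at y ∈ ∅; common: ∅.
  x = 6: f ≡ 0 at y ∈ ∅; g ≡ 0 at y ∈ {2, 3}; common: ∅.
Collecting: common zeros = ∅, so the count is 0.
Comparison with the Bézout bound: 0 ≤ 4 = deg(f)·deg(g), as expected for curves with no common component (the affine F_7-count falls short of the bound because intersections may lie at infinity, over extension fields, or carry multiplicity).


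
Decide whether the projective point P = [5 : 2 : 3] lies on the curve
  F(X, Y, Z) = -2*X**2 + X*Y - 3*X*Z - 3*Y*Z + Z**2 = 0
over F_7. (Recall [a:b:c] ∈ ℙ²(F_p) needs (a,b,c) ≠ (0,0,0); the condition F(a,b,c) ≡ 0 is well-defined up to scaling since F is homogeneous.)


F(5,2,3) ≡ 4 (mod 7); P is NOT on the curve.

Evaluate F(5, 2, 3) term-by-term (mod 7).
  -2*X**2 ↦ -2·25·1·1 = -50
  X*Y ↦ 1·5·2·1 = 10
  -3*X*Z ↦ -3·5·1·3 = -45
  -3*Y*Z ↦ -3·1·2·3 = -18
  Z**2 ↦ 1·1·1·9 = 9
Sum: F(5, 2, 3) = (-50) + (10) + (-45) + (-18) + (9) = -94.
Reducing mod 7: -94 ≡ 4 (mod 7).
Since F(a, b, c) ≡ 4 ≠ 0 (mod 7), P does NOT lie on the curve.


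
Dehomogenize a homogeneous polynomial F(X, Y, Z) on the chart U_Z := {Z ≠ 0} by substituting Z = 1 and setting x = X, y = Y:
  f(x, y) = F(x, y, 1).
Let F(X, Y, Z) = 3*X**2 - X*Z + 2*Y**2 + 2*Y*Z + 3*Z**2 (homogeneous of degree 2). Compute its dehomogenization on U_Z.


f(x, y) = 3*x**2 - x + 2*y**2 + 2*y + 3

On U_Z we set Z = 1. Each monomial c·X^i·Y^j·Z^k in F becomes c·x^i·y^j·1^k = c·x^i·y^j.
Substituting Z = 1: F(X, Y, 1) = 3*x**2 - x + 2*y**2 + 2*y + 3.
Note: deg(f) ≤ deg(F) = 2; strict inequality happens when F is divisible by Z (lost terms).


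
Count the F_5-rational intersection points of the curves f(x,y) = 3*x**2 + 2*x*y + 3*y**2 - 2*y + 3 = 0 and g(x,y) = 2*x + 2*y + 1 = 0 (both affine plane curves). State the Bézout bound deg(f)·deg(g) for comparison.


Common zeros: {(2, 0)}; count = 1; Bézout bound = 2.

deg(f) = 2, deg(g) = 1, so Bézout bound = 2.
Scan x ∈ F_5. For each x, list the y ∈ F_5 with f(x, y) ≡ 0 and those with g(x, y) ≡ 0 (mod 5); the common zeros in that column are the intersection.
  x = 0: f ≡ 0 at y ∈ ∅; g ≡ 0 at y ∈ {2}; common: ∅.
  x = 1: f ≡ 0 at y ∈ ∅; g ≡ 0 at y ∈ {1}; common: ∅.
  x = 2: f ≡ 0 at y ∈ {0, 1}; g ≡ 0 at y ∈ {0}; common: {0}.
  x = 3: f ≡ 0 at y ∈ {0, 2}; g ≡ 0 at y ∈ {4}; common: ∅.
  x = 4: f ≡ 0 at y ∈ {1, 2}; g ≡ 0 at y ∈ {3}; common: ∅.
Collecting: common zeros = {(2, 0)}, so the count is 1.
Comparison with the Bézout bound: 1 ≤ 2 = deg(f)·deg(g), as expected for curves with no common component (the affine F_5-count falls short of the bound because intersections may lie at infinity, over extension fields, or carry multiplicity).


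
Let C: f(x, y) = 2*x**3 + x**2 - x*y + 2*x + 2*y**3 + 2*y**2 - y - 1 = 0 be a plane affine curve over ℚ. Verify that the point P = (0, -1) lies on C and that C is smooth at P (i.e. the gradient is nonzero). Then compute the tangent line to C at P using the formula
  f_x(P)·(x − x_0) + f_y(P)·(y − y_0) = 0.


Tangent line at P: 3*x + y + 1 = 0.

Step 1: f(0, -1) = 0, so P lies on C.
Step 2: partial derivatives
  f_x(x, y) = 6*x**2 + 2*x - y + 2, f_y(x, y) = -x + 6*y**2 + 4*y - 1.
  f_x(P) = 3, f_y(P) = 1 (gradient nonzero, so P is smooth).
Step 3: tangent line at P: 3·(x − 0) + 1·(y − -1) = 0.
Expanding: 3*x + y + 1 = 0.


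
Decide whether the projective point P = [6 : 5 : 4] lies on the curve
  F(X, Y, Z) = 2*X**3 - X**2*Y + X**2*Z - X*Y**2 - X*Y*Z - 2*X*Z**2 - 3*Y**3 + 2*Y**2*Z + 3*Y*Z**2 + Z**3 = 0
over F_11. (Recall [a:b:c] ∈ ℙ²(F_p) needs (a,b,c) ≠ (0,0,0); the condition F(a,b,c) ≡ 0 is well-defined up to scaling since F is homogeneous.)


F(6,5,4) ≡ 8 (mod 11); P is NOT on the curve.

Evaluate F(6, 5, 4) term-by-term (mod 11).
  2*X**3 ↦ 2·216·1·1 = 432
  -X**2*Y ↦ -1·36·5·1 = -180
  X**2*Z ↦ 1·36·1·4 = 144
  -X*Y**2 ↦ -1·6·25·1 = -150
  -X*Y*Z ↦ -1·6·5·4 = -120
  -2*X*Z**2 ↦ -2·6·1·16 = -192
  -3*Y**3 ↦ -3·1·125·1 = -375
  2*Y**2*Z ↦ 2·1·25·4 = 200
  3*Y*Z**2 ↦ 3·1·5·16 = 240
  Z**3 ↦ 1·1·1·64 = 64
Sum: F(6, 5, 4) = (432) + (-180) + (144) + (-150) + (-120) + (-192) + (-375) + (200) + (240) + (64) = 63.
Reducing mod 11: 63 ≡ 8 (mod 11).
Since F(a, b, c) ≡ 8 ≠ 0 (mod 11), P does NOT lie on the curve.


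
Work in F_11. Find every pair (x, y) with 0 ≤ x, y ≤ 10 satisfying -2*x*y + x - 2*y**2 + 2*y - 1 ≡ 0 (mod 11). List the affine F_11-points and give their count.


Affine F_11-points: {(1, 0), (2, 2), (2, 8), (4, 3), (4, 5), (7, 7), (7, 9), (9, 4), (9, 10), (10, 1)}; count = 10.

For each of the 121 pairs (x, y) ∈ F_11², evaluate f(x, y) mod 11. Record the zeros.
  x = 0: [0↦10, 1↦10, 2↦6, 3↦9, 4↦8, 5↦3, 6↦5, 7↦3, 8↦8, 9↦9, 10↦6]  zeros at y ∈ ∅
  x = 1: [0↦0, 1↦9, 2↦3, 3↦4, 4↦1, 5↦5, 6↦5, 7↦1, 8↦4, 9↦3, 10↦9]  zeros at y ∈ {0}
  x = 2: [0↦1, 1↦8, 2↦0, 3↦10, 4↦5, 5↦7, 6↦5, 7↦10, 8↦0, 9↦8, 10↦1]  zeros at y ∈ {2, 8}
  x = 3: [0↦2, 1↦7, 2↦8, 3↦5, 4↦9, 5↦9, 6↦5, 7↦8, 8↦7, 9↦2, 10↦4]  zeros at y ∈ ∅
  x = 4: [0↦3, 1↦6, 2↦5, 3↦0, 4↦2, 5↦0, 6↦5, 7↦6, 8↦3, 9↦7, 10↦7]  zeros at y ∈ {3, 5}
  x = 5: [0↦4, 1↦5, 2↦2, 3↦6, 4↦6, 5↦2, 6↦5, 7↦4, 8↦10, 9↦1, 10↦10]  zeros at y ∈ ∅
  x = 6: [0↦5, 1↦4, 2↦10, 3↦1, 4↦10, 5↦4, 6↦5, 7↦2, 8↦6, 9↦6, 10↦2]  zeros at y ∈ ∅
  x = 7: [0↦6, 1↦3, 2↦7, 3↦7, 4↦3, 5↦6, 6↦5, 7↦0, 8↦2, 9↦0, 10↦5]  zeros at y ∈ {7, 9}
  x = 8: [0↦7, 1↦2, 2↦4, 3↦2, 4↦7, 5↦8, 6↦5, 7↦9, 8↦9, 9↦5, 10↦8]  zeros at y ∈ ∅
  x = 9: [0↦8, 1↦1, 2↦1, 3↦8, 4↦0, 5↦10, 6↦5, 7↦7, 8↦5, 9↦10, 10↦0]  zeros at y ∈ {4, 10}
  x = 10: [0↦9, 1↦0, 2↦9, 3↦3, 4↦4, 5↦1, 6↦5, 7↦5, 8↦1, 9↦4, 10↦3]  zeros at y ∈ {1}
Collecting zeros: affine points = {(1, 0), (2, 2), (2, 8), (4, 3), (4, 5), (7, 7), (7, 9), (9, 4), (9, 10), (10, 1)}.
Total count |C(F_11)_aff| = 10.


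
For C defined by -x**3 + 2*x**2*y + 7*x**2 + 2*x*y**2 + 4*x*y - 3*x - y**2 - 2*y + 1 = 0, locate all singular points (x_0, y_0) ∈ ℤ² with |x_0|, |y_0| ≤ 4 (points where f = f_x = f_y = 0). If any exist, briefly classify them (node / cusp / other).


Singular points: {(1, -2)}; classification: cusp.

Compute partial derivatives:
  f_x = -3*x**2 + 4*x*y + 14*x + 2*y**2 + 4*y - 3.
  f_y = 2*x**2 + 4*x*y + 4*x - 2*y - 2.
Scan x_0 ∈ {−4, ..., 4}. For each x_0, f_y(x_0, y) is a polynomial in y; find its integer roots y ∈ {−4, ..., 4}, then test f_x and f at those candidates.
  x = -4: f_y(-4, y) = 14 - 18*y; no integer root y with |y| ≤ 4.
  x = -3: f_y(-3, y) = 4 - 14*y; no integer root y with |y| ≤ 4.
  x = -2: f_y(-2, y) = -10*y - 2; no integer root y with |y| ≤ 4.
  x = -1: f_y(-1, y) = -6*y - 4; no integer root y with |y| ≤ 4.
  x = 0: f_y(0, y) = -2*y - 2; vanishes at y ∈ {-1}. (0, -1): f_x = -5 ≠ 0.
  x = 1: f_y(1, y) = 2*y + 4; vanishes at y ∈ {-2}. (1, -2): f_x = 0, f = 0 — SINGULAR.
  x = 2: f_y(2, y) = 6*y + 14; no integer root y with |y| ≤ 4.
  x = 3: f_y(3, y) = 10*y + 28; no integer root y with |y| ≤ 4.
  x = 4: f_y(4, y) = 14*y + 46; no integer root y with |y| ≤ 4.
Only singular point on the grid: (1, -2).
Classify: substitute x = 1 + u, y = -2 + v and expand: f = -u**3 + 2*u**2*v + 2*u*v**2 + v**2.
No constant or linear terms (consistent with a singular point). Quadratic part: v**2. Cubic part: -u**3 + 2*u**2*v + 2*u*v**2.
The quadratic part v**2 is a perfect square, so there is a single (double) tangent line v = 0, i.e. y = -2. Restricting the cubic part to that line (v = 0) leaves -u**3 ≠ 0, so f is not divisible by v and the branch is v² ≈ u**3 to lowest order — this is a cusp.
Classification: cusp.


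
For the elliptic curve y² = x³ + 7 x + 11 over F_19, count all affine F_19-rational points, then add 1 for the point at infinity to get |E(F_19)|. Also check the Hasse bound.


Affine points = {(0, 7), (0, 12), (1, 0), (5, 0), (7, 2), (7, 17), (8, 3), (8, 16), (9, 9), (9, 10), (10, 6), (10, 13), (13, 0), (16, 1), (16, 18)}; affine count = 15; |E(F_19)| = 16.

Discriminant check: Δ ∝ 4a³ + 27b² = 4·7³ + 27·11² = 4·343 + 27·121 ≡ 3 (mod 19). Nonzero ⇒ E is nonsingular.
For each x ∈ F_19, compute rhs = x³ + 7·x + 11 mod 19, then count y ∈ F_19 with y² ≡ rhs.
  x = 0: rhs = 11, matching y values: 7, 12 (2 points).
  x = 1: rhs = 0, matching y values: 0 (1 points).
  x = 2: rhs = 14, matching y values: none (0 points).
  x = 3: rhs = 2, matching y values: none (0 points).
  x = 4: rhs = 8, matching y values: none (0 points).
  x = 5: rhs = 0, matching y values: 0 (1 points).
  x = 6: rhs = 3, matching y values: none (0 points).
  x = 7: rhs = 4, matching y values: 2, 17 (2 points).
  x = 8: rhs = 9, matching y values: 3, 16 (2 points).
  x = 9: rhs = 5, matching y values: 9, 10 (2 points).
  x = 10: rhs = 17, matching y values: 6, 13 (2 points).
  x = 11: rhs = 13, matching y values: none (0 points).
  x = 12: rhs = 18, matching y values: none (0 points).
  x = 13: rhs = 0, matching y values: 0 (1 points).
  x = 14: rhs = 3, matching y values: none (0 points).
  x = 15: rhs = 14, matching y values: none (0 points).
  x = 16: rhs = 1, matching y values: 1, 18 (2 points).
  x = 17: rhs = 8, matching y values: none (0 points).
  x = 18: rhs = 3, matching y values: none (0 points).
Total affine count: 15.
Full point count |E(F_19)| = 15 + 1 = 16.
Hasse bound: |16 − (19+1)| = |-4| = 4 ≤ 2√19 ≈ 8.7178 ✓.


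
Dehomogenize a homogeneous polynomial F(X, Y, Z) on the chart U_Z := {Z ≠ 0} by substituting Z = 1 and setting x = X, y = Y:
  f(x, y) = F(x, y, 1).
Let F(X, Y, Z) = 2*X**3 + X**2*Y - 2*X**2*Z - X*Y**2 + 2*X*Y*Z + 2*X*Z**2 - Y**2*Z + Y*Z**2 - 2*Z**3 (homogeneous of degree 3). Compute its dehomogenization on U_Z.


f(x, y) = 2*x**3 + x**2*y - 2*x**2 - x*y**2 + 2*x*y + 2*x - y**2 + y - 2

On U_Z we set Z = 1. Each monomial c·X^i·Y^j·Z^k in F becomes c·x^i·y^j·1^k = c·x^i·y^j.
Substituting Z = 1: F(X, Y, 1) = 2*x**3 + x**2*y - 2*x**2 - x*y**2 + 2*x*y + 2*x - y**2 + y - 2.
Note: deg(f) ≤ deg(F) = 3; strict inequality happens when F is divisible by Z (lost terms).


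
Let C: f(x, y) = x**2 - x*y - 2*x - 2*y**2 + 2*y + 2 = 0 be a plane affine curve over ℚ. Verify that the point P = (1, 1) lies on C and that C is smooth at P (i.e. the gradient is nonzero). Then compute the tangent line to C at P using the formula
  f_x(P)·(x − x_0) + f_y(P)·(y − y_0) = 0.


Tangent line at P: -x - 3*y + 4 = 0.

Step 1: f(1, 1) = 0, so P lies on C.
Step 2: partial derivatives
  f_x(x, y) = 2*x - y - 2, f_y(x, y) = -x - 4*y + 2.
  f_x(P) = -1, f_y(P) = -3 (gradient nonzero, so P is smooth).
Step 3: tangent line at P: -1·(x − 1) + -3·(y − 1) = 0.
Expanding: -x - 3*y + 4 = 0.


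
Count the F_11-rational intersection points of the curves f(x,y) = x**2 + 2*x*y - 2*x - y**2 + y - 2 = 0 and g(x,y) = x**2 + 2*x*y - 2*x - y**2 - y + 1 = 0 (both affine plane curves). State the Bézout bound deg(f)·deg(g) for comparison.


Common zeros: {(0, 7), (10, 7)}; count = 2; Bézout bound = 4.

deg(f) = 2, deg(g) = 2, so Bézout bound = 4.
Scan x ∈ F_11. For each x, list the y ∈ F_11 with f(x, y) ≡ 0 and those with g(x, y) ≡ 0 (mod 11); the common zeros in that column are the intersection.
  x = 0: f ≡ 0 at y ∈ {5, 7}; g ≡ 0 at y ∈ {3, 7}; common: {7}.
  x = 1: f ≡ 0 at y ∈ ∅; g ≡ 0 at y ∈ {0, 1}; common: ∅.
  x = 2: f ≡ 0 at y ∈ ∅; g ≡ 0 at y ∈ ∅; common: ∅.
  x = 3: f ≡ 0 at y ∈ {2, 5}; g ≡ 0 at y ∈ ∅; common: ∅.
  x = 4: f ≡ 0 at y ∈ ∅; g ≡ 0 at y ∈ ∅; common: ∅.
  x = 5: f ≡ 0 at y ∈ ∅; g ≡ 0 at y ∈ ∅; common: ∅.
  x = 6: f ≡ 0 at y ∈ {0, 2}; g ≡ 0 at y ∈ {5, 6}; common: ∅.
  x = 7: f ≡ 0 at y ∈ {0, 4}; g ≡ 0 at y ∈ {3, 10}; common: ∅.
  x = 8: f ≡ 0 at y ∈ {3}; g ≡ 0 at y ∈ {5, 10}; common: ∅.
  x = 9: f ≡ 0 at y ∈ {4}; g ≡ 0 at y ∈ ∅; common: ∅.
  x = 10: f ≡ 0 at y ∈ {3, 7}; g ≡ 0 at y ∈ {1, 7}; common: {7}.
Collecting: common zeros = {(0, 7), (10, 7)}, so the count is 2.
Comparison with the Bézout bound: 2 ≤ 4 = deg(f)·deg(g), as expected for curves with no common component (the affine F_11-count falls short of the bound because intersections may lie at infinity, over extension fields, or carry multiplicity).


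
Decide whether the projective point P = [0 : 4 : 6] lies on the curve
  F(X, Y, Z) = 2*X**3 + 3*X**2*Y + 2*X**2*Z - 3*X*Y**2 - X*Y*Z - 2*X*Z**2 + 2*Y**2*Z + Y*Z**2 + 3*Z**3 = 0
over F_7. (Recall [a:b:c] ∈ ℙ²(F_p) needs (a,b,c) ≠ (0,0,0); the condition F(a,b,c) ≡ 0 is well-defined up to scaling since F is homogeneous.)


F(0,4,6) ≡ 4 (mod 7); P is NOT on the curve.

Evaluate F(0, 4, 6) term-by-term (mod 7).
  2*X**3 ↦ 2·0·1·1 = 0
  3*X**2*Y ↦ 3·0·4·1 = 0
  2*X**2*Z ↦ 2·0·1·6 = 0
  -3*X*Y**2 ↦ -3·0·16·1 = 0
  -X*Y*Z ↦ -1·0·4·6 = 0
  -2*X*Z**2 ↦ -2·0·1·36 = 0
  2*Y**2*Z ↦ 2·1·16·6 = 192
  Y*Z**2 ↦ 1·1·4·36 = 144
  3*Z**3 ↦ 3·1·1·216 = 648
Sum: F(0, 4, 6) = (0) + (0) + (0) + (0) + (0) + (0) + (192) + (144) + (648) = 984.
Reducing mod 7: 984 ≡ 4 (mod 7).
Since F(a, b, c) ≡ 4 ≠ 0 (mod 7), P does NOT lie on the curve.


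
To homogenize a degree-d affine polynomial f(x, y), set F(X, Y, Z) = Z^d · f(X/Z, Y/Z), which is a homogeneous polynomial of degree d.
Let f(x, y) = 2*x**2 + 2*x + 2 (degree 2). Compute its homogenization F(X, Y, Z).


F(X, Y, Z) = 2*X**2 + 2*X*Z + 2*Z**2

deg(f) = 2.
Substitute x = X/Z, y = Y/Z into f, then multiply by Z^2.
  monomial 2·x^2·y^0 ↦ 2·X^2·Y^0·Z^0.
  monomial 2·x^1·y^0 ↦ 2·X^1·Y^0·Z^1.
  monomial 2·x^0·y^0 ↦ 2·X^0·Y^0·Z^2.
Collecting: F(X, Y, Z) = 2*X**2 + 2*X*Z + 2*Z**2.


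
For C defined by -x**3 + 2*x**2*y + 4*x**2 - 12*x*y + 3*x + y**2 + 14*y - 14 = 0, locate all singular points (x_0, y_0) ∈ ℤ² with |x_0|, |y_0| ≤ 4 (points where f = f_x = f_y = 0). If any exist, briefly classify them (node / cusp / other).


Singular points: {(3, 2)}; classification: node.

Compute partial derivatives:
  f_x = -3*x**2 + 4*x*y + 8*x - 12*y + 3.
  f_y = 2*x**2 - 12*x + 2*y + 14.
Scan x_0 ∈ {−4, ..., 4}. For each x_0, f_y(x_0, y) is a polynomial in y; find its integer roots y ∈ {−4, ..., 4}, then test f_x and f at those candidates.
  x = -4: f_y(-4, y) = 2*y + 94; no integer root y with |y| ≤ 4.
  x = -3: f_y(-3, y) = 2*y + 68; no integer root y with |y| ≤ 4.
  x = -2: f_y(-2, y) = 2*y + 46; no integer root y with |y| ≤ 4.
  x = -1: f_y(-1, y) = 2*y + 28; no integer root y with |y| ≤ 4.
  x = 0: f_y(0, y) = 2*y + 14; no integer root y with |y| ≤ 4.
  x = 1: f_y(1, y) = 2*y + 4; vanishes at y ∈ {-2}. (1, -2): f_x = 24 ≠ 0.
  x = 2: f_y(2, y) = 2*y - 2; vanishes at y ∈ {1}. (2, 1): f_x = 3 ≠ 0.
  x = 3: f_y(3, y) = 2*y - 4; vanishes at y ∈ {2}. (3, 2): f_x = 0, f = 0 — SINGULAR.
  x = 4: f_y(4, y) = 2*y - 2; vanishes at y ∈ {1}. (4, 1): f_x = -9 ≠ 0.
Only singular point on the grid: (3, 2).
Classify: substitute x = 3 + u, y = 2 + v and expand: f = -u**3 + 2*u**2*v - u**2 + v**2.
No constant or linear terms (consistent with a singular point). Quadratic part: -u**2 + v**2. Cubic part: -u**3 + 2*u**2*v.
The quadratic part v**2 - u**2 = (v − u)(v + u) splits into two distinct linear factors, so there are two distinct tangent lines y − 2 = ±(x − 3) — this is a node (ordinary double point).
Classification: node.
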